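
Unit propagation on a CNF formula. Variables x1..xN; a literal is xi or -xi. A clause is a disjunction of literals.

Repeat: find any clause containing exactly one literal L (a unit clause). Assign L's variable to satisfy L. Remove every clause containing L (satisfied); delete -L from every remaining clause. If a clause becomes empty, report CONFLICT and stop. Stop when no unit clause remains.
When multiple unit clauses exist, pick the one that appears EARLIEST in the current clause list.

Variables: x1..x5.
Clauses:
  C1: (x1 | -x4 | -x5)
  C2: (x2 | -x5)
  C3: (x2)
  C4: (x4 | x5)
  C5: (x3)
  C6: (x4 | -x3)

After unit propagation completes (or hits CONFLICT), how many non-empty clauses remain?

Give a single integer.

unit clause [2] forces x2=T; simplify:
  satisfied 2 clause(s); 4 remain; assigned so far: [2]
unit clause [3] forces x3=T; simplify:
  drop -3 from [4, -3] -> [4]
  satisfied 1 clause(s); 3 remain; assigned so far: [2, 3]
unit clause [4] forces x4=T; simplify:
  drop -4 from [1, -4, -5] -> [1, -5]
  satisfied 2 clause(s); 1 remain; assigned so far: [2, 3, 4]

Answer: 1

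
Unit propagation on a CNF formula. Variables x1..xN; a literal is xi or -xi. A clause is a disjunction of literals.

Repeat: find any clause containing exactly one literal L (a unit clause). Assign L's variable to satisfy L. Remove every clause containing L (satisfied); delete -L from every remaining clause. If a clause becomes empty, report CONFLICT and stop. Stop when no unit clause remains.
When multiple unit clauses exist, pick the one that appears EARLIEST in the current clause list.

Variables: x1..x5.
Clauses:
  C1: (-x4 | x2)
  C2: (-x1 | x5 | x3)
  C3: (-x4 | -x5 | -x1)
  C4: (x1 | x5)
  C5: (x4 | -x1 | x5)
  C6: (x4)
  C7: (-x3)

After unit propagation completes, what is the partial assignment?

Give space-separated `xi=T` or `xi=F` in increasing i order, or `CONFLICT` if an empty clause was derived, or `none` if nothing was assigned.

unit clause [4] forces x4=T; simplify:
  drop -4 from [-4, 2] -> [2]
  drop -4 from [-4, -5, -1] -> [-5, -1]
  satisfied 2 clause(s); 5 remain; assigned so far: [4]
unit clause [2] forces x2=T; simplify:
  satisfied 1 clause(s); 4 remain; assigned so far: [2, 4]
unit clause [-3] forces x3=F; simplify:
  drop 3 from [-1, 5, 3] -> [-1, 5]
  satisfied 1 clause(s); 3 remain; assigned so far: [2, 3, 4]

Answer: x2=T x3=F x4=T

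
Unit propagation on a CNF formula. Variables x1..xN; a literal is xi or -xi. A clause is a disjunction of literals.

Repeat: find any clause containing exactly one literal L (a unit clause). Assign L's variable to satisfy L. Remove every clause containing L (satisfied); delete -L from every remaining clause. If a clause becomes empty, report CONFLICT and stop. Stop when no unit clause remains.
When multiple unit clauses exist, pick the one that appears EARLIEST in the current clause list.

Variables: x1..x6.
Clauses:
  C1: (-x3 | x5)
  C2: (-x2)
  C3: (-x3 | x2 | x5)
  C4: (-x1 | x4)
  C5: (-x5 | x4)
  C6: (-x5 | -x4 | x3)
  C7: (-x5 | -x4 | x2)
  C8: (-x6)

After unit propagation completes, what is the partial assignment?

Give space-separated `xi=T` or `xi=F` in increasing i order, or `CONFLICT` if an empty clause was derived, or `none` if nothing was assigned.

Answer: x2=F x6=F

Derivation:
unit clause [-2] forces x2=F; simplify:
  drop 2 from [-3, 2, 5] -> [-3, 5]
  drop 2 from [-5, -4, 2] -> [-5, -4]
  satisfied 1 clause(s); 7 remain; assigned so far: [2]
unit clause [-6] forces x6=F; simplify:
  satisfied 1 clause(s); 6 remain; assigned so far: [2, 6]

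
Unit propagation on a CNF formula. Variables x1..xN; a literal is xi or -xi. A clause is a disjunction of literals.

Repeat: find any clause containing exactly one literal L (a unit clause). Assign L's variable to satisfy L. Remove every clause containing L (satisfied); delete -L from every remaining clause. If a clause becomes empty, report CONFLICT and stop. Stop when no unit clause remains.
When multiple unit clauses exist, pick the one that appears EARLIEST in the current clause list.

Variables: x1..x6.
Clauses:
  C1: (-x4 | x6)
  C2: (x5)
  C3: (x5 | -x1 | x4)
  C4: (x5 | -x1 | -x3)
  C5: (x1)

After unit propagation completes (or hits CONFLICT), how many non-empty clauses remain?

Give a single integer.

unit clause [5] forces x5=T; simplify:
  satisfied 3 clause(s); 2 remain; assigned so far: [5]
unit clause [1] forces x1=T; simplify:
  satisfied 1 clause(s); 1 remain; assigned so far: [1, 5]

Answer: 1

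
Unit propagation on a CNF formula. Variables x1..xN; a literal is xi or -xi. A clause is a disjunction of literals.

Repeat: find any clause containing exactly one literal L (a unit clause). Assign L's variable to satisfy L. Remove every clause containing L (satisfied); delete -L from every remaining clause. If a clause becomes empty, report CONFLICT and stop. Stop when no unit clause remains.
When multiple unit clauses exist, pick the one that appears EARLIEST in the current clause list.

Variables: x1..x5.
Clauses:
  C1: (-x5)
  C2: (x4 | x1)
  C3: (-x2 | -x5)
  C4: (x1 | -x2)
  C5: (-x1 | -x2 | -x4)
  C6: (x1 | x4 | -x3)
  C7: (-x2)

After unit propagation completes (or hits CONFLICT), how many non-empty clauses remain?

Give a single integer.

Answer: 2

Derivation:
unit clause [-5] forces x5=F; simplify:
  satisfied 2 clause(s); 5 remain; assigned so far: [5]
unit clause [-2] forces x2=F; simplify:
  satisfied 3 clause(s); 2 remain; assigned so far: [2, 5]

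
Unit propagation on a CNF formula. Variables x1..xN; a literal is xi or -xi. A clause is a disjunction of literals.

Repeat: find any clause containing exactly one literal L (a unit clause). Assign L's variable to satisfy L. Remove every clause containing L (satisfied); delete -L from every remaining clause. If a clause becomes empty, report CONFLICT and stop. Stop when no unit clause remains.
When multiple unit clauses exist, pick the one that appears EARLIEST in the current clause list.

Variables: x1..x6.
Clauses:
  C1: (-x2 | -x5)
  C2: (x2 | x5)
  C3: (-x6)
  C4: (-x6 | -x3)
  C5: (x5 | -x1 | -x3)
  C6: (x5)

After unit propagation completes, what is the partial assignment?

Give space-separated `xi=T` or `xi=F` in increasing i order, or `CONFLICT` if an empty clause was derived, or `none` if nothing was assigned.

Answer: x2=F x5=T x6=F

Derivation:
unit clause [-6] forces x6=F; simplify:
  satisfied 2 clause(s); 4 remain; assigned so far: [6]
unit clause [5] forces x5=T; simplify:
  drop -5 from [-2, -5] -> [-2]
  satisfied 3 clause(s); 1 remain; assigned so far: [5, 6]
unit clause [-2] forces x2=F; simplify:
  satisfied 1 clause(s); 0 remain; assigned so far: [2, 5, 6]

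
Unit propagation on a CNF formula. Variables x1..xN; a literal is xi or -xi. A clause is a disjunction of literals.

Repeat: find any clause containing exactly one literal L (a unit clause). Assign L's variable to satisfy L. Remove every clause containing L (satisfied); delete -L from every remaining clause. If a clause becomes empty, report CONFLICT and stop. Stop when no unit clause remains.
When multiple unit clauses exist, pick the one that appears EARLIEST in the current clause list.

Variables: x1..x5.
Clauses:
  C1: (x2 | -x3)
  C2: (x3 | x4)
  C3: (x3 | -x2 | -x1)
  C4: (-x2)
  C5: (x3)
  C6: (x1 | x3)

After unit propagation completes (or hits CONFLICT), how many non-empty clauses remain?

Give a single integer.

unit clause [-2] forces x2=F; simplify:
  drop 2 from [2, -3] -> [-3]
  satisfied 2 clause(s); 4 remain; assigned so far: [2]
unit clause [-3] forces x3=F; simplify:
  drop 3 from [3, 4] -> [4]
  drop 3 from [3] -> [] (empty!)
  drop 3 from [1, 3] -> [1]
  satisfied 1 clause(s); 3 remain; assigned so far: [2, 3]
CONFLICT (empty clause)

Answer: 2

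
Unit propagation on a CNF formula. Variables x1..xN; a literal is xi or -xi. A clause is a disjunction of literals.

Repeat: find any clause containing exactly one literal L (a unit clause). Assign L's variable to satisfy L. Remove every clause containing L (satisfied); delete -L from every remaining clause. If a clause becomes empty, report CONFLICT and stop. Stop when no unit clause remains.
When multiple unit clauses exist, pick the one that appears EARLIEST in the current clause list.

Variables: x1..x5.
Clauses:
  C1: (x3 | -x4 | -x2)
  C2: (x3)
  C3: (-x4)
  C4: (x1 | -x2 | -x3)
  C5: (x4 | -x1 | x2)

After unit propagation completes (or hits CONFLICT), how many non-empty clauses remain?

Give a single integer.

unit clause [3] forces x3=T; simplify:
  drop -3 from [1, -2, -3] -> [1, -2]
  satisfied 2 clause(s); 3 remain; assigned so far: [3]
unit clause [-4] forces x4=F; simplify:
  drop 4 from [4, -1, 2] -> [-1, 2]
  satisfied 1 clause(s); 2 remain; assigned so far: [3, 4]

Answer: 2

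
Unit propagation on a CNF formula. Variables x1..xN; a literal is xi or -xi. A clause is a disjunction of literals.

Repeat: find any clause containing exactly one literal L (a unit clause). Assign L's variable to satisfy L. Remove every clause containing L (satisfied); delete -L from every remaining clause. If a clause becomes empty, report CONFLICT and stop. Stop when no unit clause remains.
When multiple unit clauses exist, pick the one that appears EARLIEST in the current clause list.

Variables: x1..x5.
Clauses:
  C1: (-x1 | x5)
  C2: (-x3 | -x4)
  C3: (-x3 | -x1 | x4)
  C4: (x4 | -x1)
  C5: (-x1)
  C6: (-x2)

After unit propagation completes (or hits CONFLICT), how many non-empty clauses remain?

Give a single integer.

Answer: 1

Derivation:
unit clause [-1] forces x1=F; simplify:
  satisfied 4 clause(s); 2 remain; assigned so far: [1]
unit clause [-2] forces x2=F; simplify:
  satisfied 1 clause(s); 1 remain; assigned so far: [1, 2]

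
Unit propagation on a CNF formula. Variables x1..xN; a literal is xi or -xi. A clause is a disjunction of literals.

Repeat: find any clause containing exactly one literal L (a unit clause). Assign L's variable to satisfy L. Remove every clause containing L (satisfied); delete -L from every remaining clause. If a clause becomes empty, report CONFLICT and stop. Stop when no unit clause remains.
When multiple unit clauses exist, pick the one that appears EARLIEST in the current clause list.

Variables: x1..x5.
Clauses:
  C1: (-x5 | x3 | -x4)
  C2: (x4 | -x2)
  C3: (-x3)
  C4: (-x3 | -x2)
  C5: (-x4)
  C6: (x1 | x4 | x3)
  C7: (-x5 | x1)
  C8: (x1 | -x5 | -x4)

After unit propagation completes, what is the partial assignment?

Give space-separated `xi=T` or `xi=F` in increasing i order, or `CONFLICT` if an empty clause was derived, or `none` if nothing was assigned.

unit clause [-3] forces x3=F; simplify:
  drop 3 from [-5, 3, -4] -> [-5, -4]
  drop 3 from [1, 4, 3] -> [1, 4]
  satisfied 2 clause(s); 6 remain; assigned so far: [3]
unit clause [-4] forces x4=F; simplify:
  drop 4 from [4, -2] -> [-2]
  drop 4 from [1, 4] -> [1]
  satisfied 3 clause(s); 3 remain; assigned so far: [3, 4]
unit clause [-2] forces x2=F; simplify:
  satisfied 1 clause(s); 2 remain; assigned so far: [2, 3, 4]
unit clause [1] forces x1=T; simplify:
  satisfied 2 clause(s); 0 remain; assigned so far: [1, 2, 3, 4]

Answer: x1=T x2=F x3=F x4=F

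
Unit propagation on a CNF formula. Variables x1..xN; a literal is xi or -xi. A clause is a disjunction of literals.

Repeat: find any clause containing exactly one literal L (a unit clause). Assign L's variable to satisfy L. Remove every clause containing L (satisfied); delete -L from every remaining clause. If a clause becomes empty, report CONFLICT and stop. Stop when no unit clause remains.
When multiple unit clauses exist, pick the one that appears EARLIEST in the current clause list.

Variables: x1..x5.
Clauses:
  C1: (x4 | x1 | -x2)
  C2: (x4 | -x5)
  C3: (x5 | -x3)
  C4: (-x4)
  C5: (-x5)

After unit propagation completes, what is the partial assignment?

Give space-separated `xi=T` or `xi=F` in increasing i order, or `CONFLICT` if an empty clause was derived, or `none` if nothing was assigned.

Answer: x3=F x4=F x5=F

Derivation:
unit clause [-4] forces x4=F; simplify:
  drop 4 from [4, 1, -2] -> [1, -2]
  drop 4 from [4, -5] -> [-5]
  satisfied 1 clause(s); 4 remain; assigned so far: [4]
unit clause [-5] forces x5=F; simplify:
  drop 5 from [5, -3] -> [-3]
  satisfied 2 clause(s); 2 remain; assigned so far: [4, 5]
unit clause [-3] forces x3=F; simplify:
  satisfied 1 clause(s); 1 remain; assigned so far: [3, 4, 5]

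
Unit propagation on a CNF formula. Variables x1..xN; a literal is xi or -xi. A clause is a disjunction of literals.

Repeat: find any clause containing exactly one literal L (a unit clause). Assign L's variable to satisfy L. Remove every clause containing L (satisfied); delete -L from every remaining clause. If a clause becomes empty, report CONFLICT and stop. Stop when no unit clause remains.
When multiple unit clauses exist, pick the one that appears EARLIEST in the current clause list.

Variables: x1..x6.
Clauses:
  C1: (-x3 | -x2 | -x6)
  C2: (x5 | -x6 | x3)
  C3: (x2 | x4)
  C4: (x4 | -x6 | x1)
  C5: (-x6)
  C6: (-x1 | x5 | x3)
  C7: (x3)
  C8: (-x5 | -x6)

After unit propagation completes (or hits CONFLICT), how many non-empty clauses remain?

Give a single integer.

Answer: 1

Derivation:
unit clause [-6] forces x6=F; simplify:
  satisfied 5 clause(s); 3 remain; assigned so far: [6]
unit clause [3] forces x3=T; simplify:
  satisfied 2 clause(s); 1 remain; assigned so far: [3, 6]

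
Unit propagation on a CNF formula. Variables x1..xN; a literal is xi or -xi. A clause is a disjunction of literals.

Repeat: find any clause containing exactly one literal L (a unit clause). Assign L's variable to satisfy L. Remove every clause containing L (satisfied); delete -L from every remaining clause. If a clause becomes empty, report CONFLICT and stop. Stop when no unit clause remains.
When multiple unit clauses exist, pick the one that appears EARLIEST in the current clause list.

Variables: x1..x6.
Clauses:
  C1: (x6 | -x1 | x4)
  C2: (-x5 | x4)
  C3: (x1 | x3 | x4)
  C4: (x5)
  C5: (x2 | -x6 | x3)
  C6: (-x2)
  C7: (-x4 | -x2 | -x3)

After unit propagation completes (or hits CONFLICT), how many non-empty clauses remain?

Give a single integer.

unit clause [5] forces x5=T; simplify:
  drop -5 from [-5, 4] -> [4]
  satisfied 1 clause(s); 6 remain; assigned so far: [5]
unit clause [4] forces x4=T; simplify:
  drop -4 from [-4, -2, -3] -> [-2, -3]
  satisfied 3 clause(s); 3 remain; assigned so far: [4, 5]
unit clause [-2] forces x2=F; simplify:
  drop 2 from [2, -6, 3] -> [-6, 3]
  satisfied 2 clause(s); 1 remain; assigned so far: [2, 4, 5]

Answer: 1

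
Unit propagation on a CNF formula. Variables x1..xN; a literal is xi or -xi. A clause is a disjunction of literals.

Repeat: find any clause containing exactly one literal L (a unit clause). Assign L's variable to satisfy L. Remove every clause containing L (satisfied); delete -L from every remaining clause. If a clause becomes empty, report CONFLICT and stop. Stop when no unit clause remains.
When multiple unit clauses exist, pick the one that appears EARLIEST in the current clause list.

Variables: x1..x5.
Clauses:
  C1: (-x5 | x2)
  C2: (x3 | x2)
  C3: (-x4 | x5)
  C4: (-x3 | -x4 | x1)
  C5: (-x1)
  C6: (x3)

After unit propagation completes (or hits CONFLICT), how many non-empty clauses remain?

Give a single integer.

unit clause [-1] forces x1=F; simplify:
  drop 1 from [-3, -4, 1] -> [-3, -4]
  satisfied 1 clause(s); 5 remain; assigned so far: [1]
unit clause [3] forces x3=T; simplify:
  drop -3 from [-3, -4] -> [-4]
  satisfied 2 clause(s); 3 remain; assigned so far: [1, 3]
unit clause [-4] forces x4=F; simplify:
  satisfied 2 clause(s); 1 remain; assigned so far: [1, 3, 4]

Answer: 1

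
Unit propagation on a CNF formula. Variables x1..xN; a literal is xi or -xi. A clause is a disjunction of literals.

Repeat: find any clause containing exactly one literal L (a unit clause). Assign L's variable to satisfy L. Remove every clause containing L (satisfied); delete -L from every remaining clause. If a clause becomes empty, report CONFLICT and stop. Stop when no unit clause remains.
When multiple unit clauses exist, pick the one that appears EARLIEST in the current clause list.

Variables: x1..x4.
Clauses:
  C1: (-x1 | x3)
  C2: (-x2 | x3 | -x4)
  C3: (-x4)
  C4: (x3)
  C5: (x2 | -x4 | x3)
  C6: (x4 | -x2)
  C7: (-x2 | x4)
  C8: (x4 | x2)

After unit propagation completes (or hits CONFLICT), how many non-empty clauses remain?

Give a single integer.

Answer: 0

Derivation:
unit clause [-4] forces x4=F; simplify:
  drop 4 from [4, -2] -> [-2]
  drop 4 from [-2, 4] -> [-2]
  drop 4 from [4, 2] -> [2]
  satisfied 3 clause(s); 5 remain; assigned so far: [4]
unit clause [3] forces x3=T; simplify:
  satisfied 2 clause(s); 3 remain; assigned so far: [3, 4]
unit clause [-2] forces x2=F; simplify:
  drop 2 from [2] -> [] (empty!)
  satisfied 2 clause(s); 1 remain; assigned so far: [2, 3, 4]
CONFLICT (empty clause)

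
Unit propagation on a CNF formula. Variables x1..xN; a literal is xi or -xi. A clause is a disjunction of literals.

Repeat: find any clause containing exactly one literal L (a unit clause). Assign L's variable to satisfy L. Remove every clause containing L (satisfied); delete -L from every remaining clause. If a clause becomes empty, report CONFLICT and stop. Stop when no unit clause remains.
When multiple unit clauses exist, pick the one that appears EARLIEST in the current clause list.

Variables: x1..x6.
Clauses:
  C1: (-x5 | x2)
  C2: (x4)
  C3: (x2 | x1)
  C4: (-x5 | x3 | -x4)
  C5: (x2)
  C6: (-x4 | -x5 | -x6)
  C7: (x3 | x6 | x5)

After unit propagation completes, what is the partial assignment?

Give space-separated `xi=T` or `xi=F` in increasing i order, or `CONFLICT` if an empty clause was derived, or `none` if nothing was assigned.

unit clause [4] forces x4=T; simplify:
  drop -4 from [-5, 3, -4] -> [-5, 3]
  drop -4 from [-4, -5, -6] -> [-5, -6]
  satisfied 1 clause(s); 6 remain; assigned so far: [4]
unit clause [2] forces x2=T; simplify:
  satisfied 3 clause(s); 3 remain; assigned so far: [2, 4]

Answer: x2=T x4=T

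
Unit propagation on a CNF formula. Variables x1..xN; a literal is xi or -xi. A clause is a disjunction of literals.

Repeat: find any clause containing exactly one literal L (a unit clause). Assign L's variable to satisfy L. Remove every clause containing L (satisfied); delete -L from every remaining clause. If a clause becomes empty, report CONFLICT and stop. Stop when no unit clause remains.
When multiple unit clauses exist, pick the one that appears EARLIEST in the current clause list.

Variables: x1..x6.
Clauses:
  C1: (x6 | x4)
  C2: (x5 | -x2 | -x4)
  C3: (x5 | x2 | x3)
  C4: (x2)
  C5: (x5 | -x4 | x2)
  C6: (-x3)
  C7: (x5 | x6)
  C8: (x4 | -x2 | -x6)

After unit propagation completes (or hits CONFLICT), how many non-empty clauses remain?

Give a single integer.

unit clause [2] forces x2=T; simplify:
  drop -2 from [5, -2, -4] -> [5, -4]
  drop -2 from [4, -2, -6] -> [4, -6]
  satisfied 3 clause(s); 5 remain; assigned so far: [2]
unit clause [-3] forces x3=F; simplify:
  satisfied 1 clause(s); 4 remain; assigned so far: [2, 3]

Answer: 4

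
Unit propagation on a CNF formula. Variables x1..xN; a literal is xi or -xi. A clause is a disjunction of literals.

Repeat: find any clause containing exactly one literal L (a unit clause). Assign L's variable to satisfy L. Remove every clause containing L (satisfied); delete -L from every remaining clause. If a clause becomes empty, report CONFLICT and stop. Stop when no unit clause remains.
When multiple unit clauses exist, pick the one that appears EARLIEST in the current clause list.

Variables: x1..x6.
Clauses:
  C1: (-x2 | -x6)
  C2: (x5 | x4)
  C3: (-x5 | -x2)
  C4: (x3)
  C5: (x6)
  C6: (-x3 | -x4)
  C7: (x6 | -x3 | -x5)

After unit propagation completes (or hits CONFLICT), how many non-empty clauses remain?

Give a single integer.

unit clause [3] forces x3=T; simplify:
  drop -3 from [-3, -4] -> [-4]
  drop -3 from [6, -3, -5] -> [6, -5]
  satisfied 1 clause(s); 6 remain; assigned so far: [3]
unit clause [6] forces x6=T; simplify:
  drop -6 from [-2, -6] -> [-2]
  satisfied 2 clause(s); 4 remain; assigned so far: [3, 6]
unit clause [-2] forces x2=F; simplify:
  satisfied 2 clause(s); 2 remain; assigned so far: [2, 3, 6]
unit clause [-4] forces x4=F; simplify:
  drop 4 from [5, 4] -> [5]
  satisfied 1 clause(s); 1 remain; assigned so far: [2, 3, 4, 6]
unit clause [5] forces x5=T; simplify:
  satisfied 1 clause(s); 0 remain; assigned so far: [2, 3, 4, 5, 6]

Answer: 0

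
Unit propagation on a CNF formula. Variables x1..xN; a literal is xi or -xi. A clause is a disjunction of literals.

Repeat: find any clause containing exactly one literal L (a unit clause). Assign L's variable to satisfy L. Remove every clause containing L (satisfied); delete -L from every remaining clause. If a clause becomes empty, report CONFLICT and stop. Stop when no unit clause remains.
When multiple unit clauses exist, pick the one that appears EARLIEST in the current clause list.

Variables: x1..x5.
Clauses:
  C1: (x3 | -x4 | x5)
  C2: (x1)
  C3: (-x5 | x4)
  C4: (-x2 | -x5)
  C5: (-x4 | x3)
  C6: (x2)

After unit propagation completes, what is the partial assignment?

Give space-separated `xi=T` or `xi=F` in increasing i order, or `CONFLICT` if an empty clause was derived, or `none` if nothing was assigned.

unit clause [1] forces x1=T; simplify:
  satisfied 1 clause(s); 5 remain; assigned so far: [1]
unit clause [2] forces x2=T; simplify:
  drop -2 from [-2, -5] -> [-5]
  satisfied 1 clause(s); 4 remain; assigned so far: [1, 2]
unit clause [-5] forces x5=F; simplify:
  drop 5 from [3, -4, 5] -> [3, -4]
  satisfied 2 clause(s); 2 remain; assigned so far: [1, 2, 5]

Answer: x1=T x2=T x5=F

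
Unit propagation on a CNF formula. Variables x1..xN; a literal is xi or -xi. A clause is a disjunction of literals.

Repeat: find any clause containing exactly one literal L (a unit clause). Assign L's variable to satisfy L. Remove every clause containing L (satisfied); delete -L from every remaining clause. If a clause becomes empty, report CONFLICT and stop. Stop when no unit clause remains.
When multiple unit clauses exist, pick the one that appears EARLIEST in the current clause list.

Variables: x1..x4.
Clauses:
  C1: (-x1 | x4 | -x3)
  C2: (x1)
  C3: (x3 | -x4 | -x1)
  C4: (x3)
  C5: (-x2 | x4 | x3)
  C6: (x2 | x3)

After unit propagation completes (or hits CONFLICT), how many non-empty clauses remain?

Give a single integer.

Answer: 0

Derivation:
unit clause [1] forces x1=T; simplify:
  drop -1 from [-1, 4, -3] -> [4, -3]
  drop -1 from [3, -4, -1] -> [3, -4]
  satisfied 1 clause(s); 5 remain; assigned so far: [1]
unit clause [3] forces x3=T; simplify:
  drop -3 from [4, -3] -> [4]
  satisfied 4 clause(s); 1 remain; assigned so far: [1, 3]
unit clause [4] forces x4=T; simplify:
  satisfied 1 clause(s); 0 remain; assigned so far: [1, 3, 4]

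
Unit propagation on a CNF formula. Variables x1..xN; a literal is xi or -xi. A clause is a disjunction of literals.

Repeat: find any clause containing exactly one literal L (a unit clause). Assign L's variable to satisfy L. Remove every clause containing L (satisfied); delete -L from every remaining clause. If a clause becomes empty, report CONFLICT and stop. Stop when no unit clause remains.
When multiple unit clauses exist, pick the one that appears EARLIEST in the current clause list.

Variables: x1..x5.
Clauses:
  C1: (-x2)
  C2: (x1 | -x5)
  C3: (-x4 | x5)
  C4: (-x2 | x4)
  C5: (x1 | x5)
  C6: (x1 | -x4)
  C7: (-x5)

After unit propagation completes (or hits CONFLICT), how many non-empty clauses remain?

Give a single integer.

Answer: 0

Derivation:
unit clause [-2] forces x2=F; simplify:
  satisfied 2 clause(s); 5 remain; assigned so far: [2]
unit clause [-5] forces x5=F; simplify:
  drop 5 from [-4, 5] -> [-4]
  drop 5 from [1, 5] -> [1]
  satisfied 2 clause(s); 3 remain; assigned so far: [2, 5]
unit clause [-4] forces x4=F; simplify:
  satisfied 2 clause(s); 1 remain; assigned so far: [2, 4, 5]
unit clause [1] forces x1=T; simplify:
  satisfied 1 clause(s); 0 remain; assigned so far: [1, 2, 4, 5]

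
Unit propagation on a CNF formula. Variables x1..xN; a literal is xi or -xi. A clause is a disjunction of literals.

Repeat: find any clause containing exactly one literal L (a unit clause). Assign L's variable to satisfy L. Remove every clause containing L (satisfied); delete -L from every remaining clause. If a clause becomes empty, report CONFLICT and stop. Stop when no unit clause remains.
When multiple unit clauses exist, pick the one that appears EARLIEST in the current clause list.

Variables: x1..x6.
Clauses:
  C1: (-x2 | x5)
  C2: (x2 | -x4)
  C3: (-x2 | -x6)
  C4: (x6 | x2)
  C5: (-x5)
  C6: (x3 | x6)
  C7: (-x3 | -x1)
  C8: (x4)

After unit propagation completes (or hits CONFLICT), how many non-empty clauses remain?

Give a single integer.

unit clause [-5] forces x5=F; simplify:
  drop 5 from [-2, 5] -> [-2]
  satisfied 1 clause(s); 7 remain; assigned so far: [5]
unit clause [-2] forces x2=F; simplify:
  drop 2 from [2, -4] -> [-4]
  drop 2 from [6, 2] -> [6]
  satisfied 2 clause(s); 5 remain; assigned so far: [2, 5]
unit clause [-4] forces x4=F; simplify:
  drop 4 from [4] -> [] (empty!)
  satisfied 1 clause(s); 4 remain; assigned so far: [2, 4, 5]
CONFLICT (empty clause)

Answer: 3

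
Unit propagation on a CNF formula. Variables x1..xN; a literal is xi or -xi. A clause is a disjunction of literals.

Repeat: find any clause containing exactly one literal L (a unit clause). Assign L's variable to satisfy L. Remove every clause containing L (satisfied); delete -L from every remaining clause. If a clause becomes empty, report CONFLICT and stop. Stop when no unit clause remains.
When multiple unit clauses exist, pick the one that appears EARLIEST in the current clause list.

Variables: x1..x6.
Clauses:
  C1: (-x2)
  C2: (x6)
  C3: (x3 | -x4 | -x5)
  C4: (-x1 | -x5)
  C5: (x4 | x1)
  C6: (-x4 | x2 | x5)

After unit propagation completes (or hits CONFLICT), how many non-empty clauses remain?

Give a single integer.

unit clause [-2] forces x2=F; simplify:
  drop 2 from [-4, 2, 5] -> [-4, 5]
  satisfied 1 clause(s); 5 remain; assigned so far: [2]
unit clause [6] forces x6=T; simplify:
  satisfied 1 clause(s); 4 remain; assigned so far: [2, 6]

Answer: 4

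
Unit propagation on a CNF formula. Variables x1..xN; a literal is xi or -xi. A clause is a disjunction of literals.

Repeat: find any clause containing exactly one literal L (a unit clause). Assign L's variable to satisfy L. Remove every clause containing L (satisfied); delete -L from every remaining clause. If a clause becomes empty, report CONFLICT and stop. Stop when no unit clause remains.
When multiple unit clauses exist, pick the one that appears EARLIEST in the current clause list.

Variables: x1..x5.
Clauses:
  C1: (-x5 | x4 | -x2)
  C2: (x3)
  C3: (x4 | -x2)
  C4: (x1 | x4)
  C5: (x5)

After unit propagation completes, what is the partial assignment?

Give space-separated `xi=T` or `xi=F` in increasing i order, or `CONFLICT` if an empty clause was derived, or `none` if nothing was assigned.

unit clause [3] forces x3=T; simplify:
  satisfied 1 clause(s); 4 remain; assigned so far: [3]
unit clause [5] forces x5=T; simplify:
  drop -5 from [-5, 4, -2] -> [4, -2]
  satisfied 1 clause(s); 3 remain; assigned so far: [3, 5]

Answer: x3=T x5=T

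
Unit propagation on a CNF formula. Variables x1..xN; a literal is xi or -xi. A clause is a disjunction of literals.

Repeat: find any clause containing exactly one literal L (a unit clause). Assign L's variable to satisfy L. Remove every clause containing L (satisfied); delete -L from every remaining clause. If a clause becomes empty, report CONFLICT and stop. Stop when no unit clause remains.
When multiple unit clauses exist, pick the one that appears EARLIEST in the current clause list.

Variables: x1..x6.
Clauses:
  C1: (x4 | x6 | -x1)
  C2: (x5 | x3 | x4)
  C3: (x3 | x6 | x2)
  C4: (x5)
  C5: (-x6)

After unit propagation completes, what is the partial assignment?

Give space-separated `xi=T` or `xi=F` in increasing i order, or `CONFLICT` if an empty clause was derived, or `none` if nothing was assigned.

Answer: x5=T x6=F

Derivation:
unit clause [5] forces x5=T; simplify:
  satisfied 2 clause(s); 3 remain; assigned so far: [5]
unit clause [-6] forces x6=F; simplify:
  drop 6 from [4, 6, -1] -> [4, -1]
  drop 6 from [3, 6, 2] -> [3, 2]
  satisfied 1 clause(s); 2 remain; assigned so far: [5, 6]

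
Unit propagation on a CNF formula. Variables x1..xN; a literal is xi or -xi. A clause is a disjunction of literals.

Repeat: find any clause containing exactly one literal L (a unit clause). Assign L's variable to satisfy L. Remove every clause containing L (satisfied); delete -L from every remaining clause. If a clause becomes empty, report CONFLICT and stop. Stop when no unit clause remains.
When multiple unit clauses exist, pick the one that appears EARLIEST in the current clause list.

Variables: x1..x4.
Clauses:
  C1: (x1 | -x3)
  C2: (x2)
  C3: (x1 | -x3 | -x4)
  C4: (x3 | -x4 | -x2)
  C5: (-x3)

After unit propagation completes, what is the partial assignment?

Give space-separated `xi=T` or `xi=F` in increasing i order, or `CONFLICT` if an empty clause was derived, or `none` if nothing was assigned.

Answer: x2=T x3=F x4=F

Derivation:
unit clause [2] forces x2=T; simplify:
  drop -2 from [3, -4, -2] -> [3, -4]
  satisfied 1 clause(s); 4 remain; assigned so far: [2]
unit clause [-3] forces x3=F; simplify:
  drop 3 from [3, -4] -> [-4]
  satisfied 3 clause(s); 1 remain; assigned so far: [2, 3]
unit clause [-4] forces x4=F; simplify:
  satisfied 1 clause(s); 0 remain; assigned so far: [2, 3, 4]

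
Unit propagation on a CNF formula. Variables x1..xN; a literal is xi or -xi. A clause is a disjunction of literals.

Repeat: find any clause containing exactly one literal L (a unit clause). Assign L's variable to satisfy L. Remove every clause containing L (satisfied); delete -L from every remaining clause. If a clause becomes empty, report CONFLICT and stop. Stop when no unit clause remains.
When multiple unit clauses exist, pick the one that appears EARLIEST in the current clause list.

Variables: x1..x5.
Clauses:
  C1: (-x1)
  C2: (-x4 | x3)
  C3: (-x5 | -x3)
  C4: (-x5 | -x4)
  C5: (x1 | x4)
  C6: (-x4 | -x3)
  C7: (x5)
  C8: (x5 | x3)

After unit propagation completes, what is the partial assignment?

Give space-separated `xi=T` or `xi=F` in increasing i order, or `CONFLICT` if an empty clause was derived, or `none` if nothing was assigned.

unit clause [-1] forces x1=F; simplify:
  drop 1 from [1, 4] -> [4]
  satisfied 1 clause(s); 7 remain; assigned so far: [1]
unit clause [4] forces x4=T; simplify:
  drop -4 from [-4, 3] -> [3]
  drop -4 from [-5, -4] -> [-5]
  drop -4 from [-4, -3] -> [-3]
  satisfied 1 clause(s); 6 remain; assigned so far: [1, 4]
unit clause [3] forces x3=T; simplify:
  drop -3 from [-5, -3] -> [-5]
  drop -3 from [-3] -> [] (empty!)
  satisfied 2 clause(s); 4 remain; assigned so far: [1, 3, 4]
CONFLICT (empty clause)

Answer: CONFLICT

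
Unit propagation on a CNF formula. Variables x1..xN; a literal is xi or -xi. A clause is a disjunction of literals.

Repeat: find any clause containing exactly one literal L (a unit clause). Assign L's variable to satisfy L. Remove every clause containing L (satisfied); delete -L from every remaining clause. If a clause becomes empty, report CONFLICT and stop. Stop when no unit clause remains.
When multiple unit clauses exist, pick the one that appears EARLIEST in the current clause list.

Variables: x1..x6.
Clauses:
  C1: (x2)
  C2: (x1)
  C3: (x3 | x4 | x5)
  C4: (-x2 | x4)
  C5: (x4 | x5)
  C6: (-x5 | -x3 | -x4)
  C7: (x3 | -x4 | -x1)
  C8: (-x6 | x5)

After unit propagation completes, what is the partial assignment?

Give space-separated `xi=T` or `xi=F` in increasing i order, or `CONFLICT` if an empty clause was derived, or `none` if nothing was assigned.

unit clause [2] forces x2=T; simplify:
  drop -2 from [-2, 4] -> [4]
  satisfied 1 clause(s); 7 remain; assigned so far: [2]
unit clause [1] forces x1=T; simplify:
  drop -1 from [3, -4, -1] -> [3, -4]
  satisfied 1 clause(s); 6 remain; assigned so far: [1, 2]
unit clause [4] forces x4=T; simplify:
  drop -4 from [-5, -3, -4] -> [-5, -3]
  drop -4 from [3, -4] -> [3]
  satisfied 3 clause(s); 3 remain; assigned so far: [1, 2, 4]
unit clause [3] forces x3=T; simplify:
  drop -3 from [-5, -3] -> [-5]
  satisfied 1 clause(s); 2 remain; assigned so far: [1, 2, 3, 4]
unit clause [-5] forces x5=F; simplify:
  drop 5 from [-6, 5] -> [-6]
  satisfied 1 clause(s); 1 remain; assigned so far: [1, 2, 3, 4, 5]
unit clause [-6] forces x6=F; simplify:
  satisfied 1 clause(s); 0 remain; assigned so far: [1, 2, 3, 4, 5, 6]

Answer: x1=T x2=T x3=T x4=T x5=F x6=F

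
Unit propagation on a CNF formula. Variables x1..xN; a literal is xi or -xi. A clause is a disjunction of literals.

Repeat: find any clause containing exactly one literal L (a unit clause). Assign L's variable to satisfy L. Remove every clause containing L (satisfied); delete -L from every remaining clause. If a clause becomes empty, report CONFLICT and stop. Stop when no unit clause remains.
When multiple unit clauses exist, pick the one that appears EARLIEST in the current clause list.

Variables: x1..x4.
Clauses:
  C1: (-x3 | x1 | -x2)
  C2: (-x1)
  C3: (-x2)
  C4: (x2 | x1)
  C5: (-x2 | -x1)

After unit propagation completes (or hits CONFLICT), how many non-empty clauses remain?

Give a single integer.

unit clause [-1] forces x1=F; simplify:
  drop 1 from [-3, 1, -2] -> [-3, -2]
  drop 1 from [2, 1] -> [2]
  satisfied 2 clause(s); 3 remain; assigned so far: [1]
unit clause [-2] forces x2=F; simplify:
  drop 2 from [2] -> [] (empty!)
  satisfied 2 clause(s); 1 remain; assigned so far: [1, 2]
CONFLICT (empty clause)

Answer: 0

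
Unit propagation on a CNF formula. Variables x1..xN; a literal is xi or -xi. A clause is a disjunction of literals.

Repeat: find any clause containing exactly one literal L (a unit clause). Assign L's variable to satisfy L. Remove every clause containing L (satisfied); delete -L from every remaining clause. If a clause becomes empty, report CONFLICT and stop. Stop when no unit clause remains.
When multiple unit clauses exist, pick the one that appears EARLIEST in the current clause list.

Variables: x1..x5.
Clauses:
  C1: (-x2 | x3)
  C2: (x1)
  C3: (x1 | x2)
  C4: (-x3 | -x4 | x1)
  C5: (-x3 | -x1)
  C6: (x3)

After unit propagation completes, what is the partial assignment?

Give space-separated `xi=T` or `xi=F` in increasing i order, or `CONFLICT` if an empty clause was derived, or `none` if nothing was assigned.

unit clause [1] forces x1=T; simplify:
  drop -1 from [-3, -1] -> [-3]
  satisfied 3 clause(s); 3 remain; assigned so far: [1]
unit clause [-3] forces x3=F; simplify:
  drop 3 from [-2, 3] -> [-2]
  drop 3 from [3] -> [] (empty!)
  satisfied 1 clause(s); 2 remain; assigned so far: [1, 3]
CONFLICT (empty clause)

Answer: CONFLICT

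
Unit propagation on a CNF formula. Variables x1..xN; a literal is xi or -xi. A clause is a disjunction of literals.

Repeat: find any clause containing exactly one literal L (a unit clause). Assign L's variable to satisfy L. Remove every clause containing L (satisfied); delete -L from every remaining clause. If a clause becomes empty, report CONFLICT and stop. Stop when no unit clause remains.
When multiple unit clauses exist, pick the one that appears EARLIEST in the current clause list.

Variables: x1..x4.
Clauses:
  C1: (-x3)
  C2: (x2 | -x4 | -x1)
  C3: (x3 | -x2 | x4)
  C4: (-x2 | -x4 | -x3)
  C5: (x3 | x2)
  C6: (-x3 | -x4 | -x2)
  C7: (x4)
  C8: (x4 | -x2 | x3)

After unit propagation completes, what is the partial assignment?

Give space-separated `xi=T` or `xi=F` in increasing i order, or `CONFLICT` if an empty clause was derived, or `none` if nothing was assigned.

Answer: x2=T x3=F x4=T

Derivation:
unit clause [-3] forces x3=F; simplify:
  drop 3 from [3, -2, 4] -> [-2, 4]
  drop 3 from [3, 2] -> [2]
  drop 3 from [4, -2, 3] -> [4, -2]
  satisfied 3 clause(s); 5 remain; assigned so far: [3]
unit clause [2] forces x2=T; simplify:
  drop -2 from [-2, 4] -> [4]
  drop -2 from [4, -2] -> [4]
  satisfied 2 clause(s); 3 remain; assigned so far: [2, 3]
unit clause [4] forces x4=T; simplify:
  satisfied 3 clause(s); 0 remain; assigned so far: [2, 3, 4]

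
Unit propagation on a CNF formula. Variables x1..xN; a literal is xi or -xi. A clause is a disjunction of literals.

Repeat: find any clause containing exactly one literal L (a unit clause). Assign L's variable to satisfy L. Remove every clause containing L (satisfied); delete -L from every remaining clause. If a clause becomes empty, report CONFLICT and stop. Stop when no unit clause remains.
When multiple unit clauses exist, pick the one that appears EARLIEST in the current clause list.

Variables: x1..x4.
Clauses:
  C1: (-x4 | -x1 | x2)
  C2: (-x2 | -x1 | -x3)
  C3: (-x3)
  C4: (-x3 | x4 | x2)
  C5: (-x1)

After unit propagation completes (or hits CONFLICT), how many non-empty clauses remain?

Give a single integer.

unit clause [-3] forces x3=F; simplify:
  satisfied 3 clause(s); 2 remain; assigned so far: [3]
unit clause [-1] forces x1=F; simplify:
  satisfied 2 clause(s); 0 remain; assigned so far: [1, 3]

Answer: 0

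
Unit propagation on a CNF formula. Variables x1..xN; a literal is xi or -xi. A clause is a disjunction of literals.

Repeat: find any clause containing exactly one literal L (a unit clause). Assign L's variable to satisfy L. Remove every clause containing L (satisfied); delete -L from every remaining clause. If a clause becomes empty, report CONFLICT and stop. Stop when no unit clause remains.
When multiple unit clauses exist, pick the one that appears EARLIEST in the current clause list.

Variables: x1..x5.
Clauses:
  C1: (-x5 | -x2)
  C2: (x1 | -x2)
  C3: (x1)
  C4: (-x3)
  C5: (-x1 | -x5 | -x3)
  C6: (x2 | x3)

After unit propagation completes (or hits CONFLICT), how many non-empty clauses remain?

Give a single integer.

Answer: 0

Derivation:
unit clause [1] forces x1=T; simplify:
  drop -1 from [-1, -5, -3] -> [-5, -3]
  satisfied 2 clause(s); 4 remain; assigned so far: [1]
unit clause [-3] forces x3=F; simplify:
  drop 3 from [2, 3] -> [2]
  satisfied 2 clause(s); 2 remain; assigned so far: [1, 3]
unit clause [2] forces x2=T; simplify:
  drop -2 from [-5, -2] -> [-5]
  satisfied 1 clause(s); 1 remain; assigned so far: [1, 2, 3]
unit clause [-5] forces x5=F; simplify:
  satisfied 1 clause(s); 0 remain; assigned so far: [1, 2, 3, 5]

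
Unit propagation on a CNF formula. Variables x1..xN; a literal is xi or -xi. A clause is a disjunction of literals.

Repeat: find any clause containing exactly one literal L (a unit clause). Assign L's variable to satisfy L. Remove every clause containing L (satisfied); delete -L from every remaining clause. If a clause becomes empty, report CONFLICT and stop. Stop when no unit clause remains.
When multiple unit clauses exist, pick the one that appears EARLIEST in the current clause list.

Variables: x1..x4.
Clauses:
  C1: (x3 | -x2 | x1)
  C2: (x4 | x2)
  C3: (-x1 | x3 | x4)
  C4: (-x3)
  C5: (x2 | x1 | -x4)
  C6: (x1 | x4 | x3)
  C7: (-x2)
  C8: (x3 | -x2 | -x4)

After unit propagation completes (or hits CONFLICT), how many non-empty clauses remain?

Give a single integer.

Answer: 0

Derivation:
unit clause [-3] forces x3=F; simplify:
  drop 3 from [3, -2, 1] -> [-2, 1]
  drop 3 from [-1, 3, 4] -> [-1, 4]
  drop 3 from [1, 4, 3] -> [1, 4]
  drop 3 from [3, -2, -4] -> [-2, -4]
  satisfied 1 clause(s); 7 remain; assigned so far: [3]
unit clause [-2] forces x2=F; simplify:
  drop 2 from [4, 2] -> [4]
  drop 2 from [2, 1, -4] -> [1, -4]
  satisfied 3 clause(s); 4 remain; assigned so far: [2, 3]
unit clause [4] forces x4=T; simplify:
  drop -4 from [1, -4] -> [1]
  satisfied 3 clause(s); 1 remain; assigned so far: [2, 3, 4]
unit clause [1] forces x1=T; simplify:
  satisfied 1 clause(s); 0 remain; assigned so far: [1, 2, 3, 4]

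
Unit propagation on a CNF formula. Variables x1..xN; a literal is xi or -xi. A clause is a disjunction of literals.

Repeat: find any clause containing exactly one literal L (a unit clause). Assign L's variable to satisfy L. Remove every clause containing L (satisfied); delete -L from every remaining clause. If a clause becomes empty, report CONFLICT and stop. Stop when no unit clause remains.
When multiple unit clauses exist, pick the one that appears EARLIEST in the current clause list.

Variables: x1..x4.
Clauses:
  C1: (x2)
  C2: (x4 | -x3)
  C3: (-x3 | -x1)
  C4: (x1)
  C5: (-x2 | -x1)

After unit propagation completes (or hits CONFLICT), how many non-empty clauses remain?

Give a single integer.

Answer: 2

Derivation:
unit clause [2] forces x2=T; simplify:
  drop -2 from [-2, -1] -> [-1]
  satisfied 1 clause(s); 4 remain; assigned so far: [2]
unit clause [1] forces x1=T; simplify:
  drop -1 from [-3, -1] -> [-3]
  drop -1 from [-1] -> [] (empty!)
  satisfied 1 clause(s); 3 remain; assigned so far: [1, 2]
CONFLICT (empty clause)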